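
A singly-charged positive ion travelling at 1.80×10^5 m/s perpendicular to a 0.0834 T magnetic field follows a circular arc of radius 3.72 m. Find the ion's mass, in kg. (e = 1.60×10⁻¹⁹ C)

m ≈ 2.76×10^-25 kg

qvB = mv²/r ⇒ m = qBr/v.
m = (1×1.60×10^-19)(0.0834)(3.72) / (1.80×10^5) = 2.76×10^-25 kg.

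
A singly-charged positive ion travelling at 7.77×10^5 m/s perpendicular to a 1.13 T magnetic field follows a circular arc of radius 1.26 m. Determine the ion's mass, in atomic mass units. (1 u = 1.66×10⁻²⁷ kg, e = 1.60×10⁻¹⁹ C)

qvB = mv²/r ⇒ m = qBr/v.
m = (1×1.60×10^-19)(1.13)(1.26) / (7.77×10^5) = 2.93×10^-25 kg = 177 u.

m ≈ 177 u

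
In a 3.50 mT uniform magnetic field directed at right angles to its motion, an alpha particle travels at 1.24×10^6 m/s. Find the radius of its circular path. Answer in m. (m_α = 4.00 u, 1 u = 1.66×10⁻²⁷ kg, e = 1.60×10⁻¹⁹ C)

r ≈ 7.35 m

The magnetic force provides the centripetal force: qvB = mv²/r, so r = mv/(qB).
r = (6.64×10^-27 kg)(1.24×10^6 m/s) / [(2×1.60×10^-19 C)(3.50×10^-3 T)] = 7.35 m.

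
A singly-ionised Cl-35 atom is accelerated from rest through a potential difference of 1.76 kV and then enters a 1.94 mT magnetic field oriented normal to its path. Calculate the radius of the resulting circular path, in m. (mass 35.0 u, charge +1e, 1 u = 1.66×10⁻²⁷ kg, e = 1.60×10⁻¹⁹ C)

r ≈ 18.4 m

The kinetic energy gained is K = qV = (1×1.60×10^-19)(1760) = 2.82×10^-16 J.
v = √(2K/m) = 9.85×10^4 m/s.
r = mv/(qB) = (5.81×10^-26)(9.85×10^4) / [(1×1.60×10^-19)(1.94×10^-3)] = 18.4 m.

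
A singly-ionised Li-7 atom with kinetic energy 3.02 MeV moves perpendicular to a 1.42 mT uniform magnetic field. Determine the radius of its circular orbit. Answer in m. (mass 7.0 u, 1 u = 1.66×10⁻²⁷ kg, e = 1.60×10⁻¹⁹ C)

r ≈ 466 m

Convert the energy: K = 3.02 MeV = 4.83×10^-13 J.
v = √(2K/m) = √(2·4.83×10^-13/1.16×10^-26) = 9.12×10^6 m/s.
r = mv/(qB) = (1.16×10^-26)(9.12×10^6) / [(1×1.60×10^-19)(1.42×10^-3)] = 466 m.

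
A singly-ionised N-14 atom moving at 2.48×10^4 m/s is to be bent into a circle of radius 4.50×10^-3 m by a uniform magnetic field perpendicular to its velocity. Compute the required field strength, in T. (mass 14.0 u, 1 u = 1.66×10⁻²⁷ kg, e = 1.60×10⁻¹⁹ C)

qvB = mv²/r gives B = mv/(qr).
B = (2.32×10^-26)(2.48×10^4) / [(1×1.60×10^-19)(4.50×10^-3)] = 0.800 T.

B ≈ 0.800 T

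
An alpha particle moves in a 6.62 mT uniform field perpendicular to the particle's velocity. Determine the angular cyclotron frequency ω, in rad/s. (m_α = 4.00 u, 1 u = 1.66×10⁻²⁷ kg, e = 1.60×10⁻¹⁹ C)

ω = qB/m = (2×1.60×10^-19)(6.62×10^-3) / (6.64×10^-27) = 3.19×10^5 rad/s.

ω ≈ 3.19×10^5 rad/s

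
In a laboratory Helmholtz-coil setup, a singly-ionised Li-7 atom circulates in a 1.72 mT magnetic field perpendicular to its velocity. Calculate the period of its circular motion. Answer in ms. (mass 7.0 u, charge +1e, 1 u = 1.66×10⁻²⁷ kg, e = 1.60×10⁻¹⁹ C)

T ≈ 0.265 ms

The cyclotron period is independent of speed: T = 2πm/(qB).
T = 2π(1.16×10^-26) / [(1×1.60×10^-19)(1.72×10^-3)] = 2.65×10^-4 s.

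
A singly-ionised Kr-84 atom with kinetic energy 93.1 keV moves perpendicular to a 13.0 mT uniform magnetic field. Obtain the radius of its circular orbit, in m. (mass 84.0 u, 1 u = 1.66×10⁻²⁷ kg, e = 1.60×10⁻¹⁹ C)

Convert the energy: K = 93.1 keV = 1.49×10^-14 J.
v = √(2K/m) = √(2·1.49×10^-14/1.39×10^-25) = 4.62×10^5 m/s.
r = mv/(qB) = (1.39×10^-25)(4.62×10^5) / [(1×1.60×10^-19)(0.0130)] = 31.0 m.

r ≈ 31.0 m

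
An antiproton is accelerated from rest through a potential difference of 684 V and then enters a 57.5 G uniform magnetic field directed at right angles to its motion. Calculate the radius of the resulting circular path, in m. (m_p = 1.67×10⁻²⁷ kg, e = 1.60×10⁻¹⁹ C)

The kinetic energy gained is K = qV = (1×1.60×10^-19)(684) = 1.09×10^-16 J.
v = √(2K/m) = 3.62×10^5 m/s.
r = mv/(qB) = (1.67×10^-27)(3.62×10^5) / [(1×1.60×10^-19)(5.75×10^-3)] = 0.657 m.

r ≈ 0.657 m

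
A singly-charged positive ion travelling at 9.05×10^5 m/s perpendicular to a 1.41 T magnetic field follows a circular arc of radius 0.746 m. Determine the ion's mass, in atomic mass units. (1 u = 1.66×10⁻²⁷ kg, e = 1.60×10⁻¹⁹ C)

m ≈ 112 u

qvB = mv²/r ⇒ m = qBr/v.
m = (1×1.60×10^-19)(1.41)(0.746) / (9.05×10^5) = 1.86×10^-25 kg = 112 u.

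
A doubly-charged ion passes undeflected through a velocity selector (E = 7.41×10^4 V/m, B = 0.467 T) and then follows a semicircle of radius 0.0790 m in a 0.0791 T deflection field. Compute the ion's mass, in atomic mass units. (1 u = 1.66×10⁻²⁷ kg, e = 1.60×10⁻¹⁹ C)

v = E/B₁ = 1.59×10^5 m/s.
From r = mv/(qB₂), m = qB₂r/v = (2×1.60×10^-19)(0.0791)(0.0790) / (1.59×10^5) = 1.26×10^-26 kg.
In atomic mass units: m = 1.26×10^-26 / 1.66×10^-27 = 7.59 u.

m ≈ 7.59 u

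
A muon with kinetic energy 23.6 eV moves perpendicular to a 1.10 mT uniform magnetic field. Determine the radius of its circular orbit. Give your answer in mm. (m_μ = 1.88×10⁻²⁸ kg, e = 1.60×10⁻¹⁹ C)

r ≈ 214 mm

Convert the energy: K = 23.6 eV = 3.78×10^-18 J.
v = √(2K/m) = √(2·3.78×10^-18/1.88×10^-28) = 2.00×10^5 m/s.
r = mv/(qB) = (1.88×10^-28)(2.00×10^5) / [(1×1.60×10^-19)(1.10×10^-3)] = 0.214 m.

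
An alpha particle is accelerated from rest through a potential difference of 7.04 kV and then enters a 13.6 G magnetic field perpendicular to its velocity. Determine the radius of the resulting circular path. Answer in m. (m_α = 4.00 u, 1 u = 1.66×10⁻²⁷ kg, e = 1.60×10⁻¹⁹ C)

The kinetic energy gained is K = qV = (2×1.60×10^-19)(7040) = 2.25×10^-15 J.
v = √(2K/m) = 8.24×10^5 m/s.
r = mv/(qB) = (6.64×10^-27)(8.24×10^5) / [(2×1.60×10^-19)(1.36×10^-3)] = 12.6 m.

r ≈ 12.6 m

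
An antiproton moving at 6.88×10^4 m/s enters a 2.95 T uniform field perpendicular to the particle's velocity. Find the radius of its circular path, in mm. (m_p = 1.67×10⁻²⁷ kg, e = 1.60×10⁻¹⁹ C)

r ≈ 0.243 mm

The magnetic force provides the centripetal force: qvB = mv²/r, so r = mv/(qB).
r = (1.67×10^-27 kg)(6.88×10^4 m/s) / [(1×1.60×10^-19 C)(2.95 T)] = 2.43×10^-4 m.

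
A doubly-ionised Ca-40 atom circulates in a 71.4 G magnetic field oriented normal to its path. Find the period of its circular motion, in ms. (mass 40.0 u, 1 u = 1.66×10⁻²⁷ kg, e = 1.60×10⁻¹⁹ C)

T ≈ 0.183 ms

The cyclotron period is independent of speed: T = 2πm/(qB).
T = 2π(6.64×10^-26) / [(2×1.60×10^-19)(7.14×10^-3)] = 1.83×10^-4 s.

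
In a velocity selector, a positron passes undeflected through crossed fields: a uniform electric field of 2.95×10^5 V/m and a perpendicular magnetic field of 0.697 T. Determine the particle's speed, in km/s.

v ≈ 423 km/s

For zero net force, qE = qvB, so v = E/B.
v = (2.95×10^5) / (0.697) = 4.23×10^5 m/s.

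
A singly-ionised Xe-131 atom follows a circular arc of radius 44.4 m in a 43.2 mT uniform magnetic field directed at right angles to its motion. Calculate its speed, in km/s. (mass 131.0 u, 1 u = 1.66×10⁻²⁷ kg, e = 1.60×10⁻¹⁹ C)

From qvB = mv²/r, v = qBr/m.
v = (1×1.60×10^-19)(0.0432)(44.4) / (2.17×10^-25) = 1.41×10^6 m/s.

v ≈ 1410 km/s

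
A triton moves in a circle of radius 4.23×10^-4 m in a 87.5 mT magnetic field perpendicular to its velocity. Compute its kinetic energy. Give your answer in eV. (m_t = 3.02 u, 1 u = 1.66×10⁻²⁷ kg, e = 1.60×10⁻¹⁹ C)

K ≈ 0.0219 eV

v = qBr/m = (1×1.60×10^-19)(0.0875)(4.23×10^-4) / (5.01×10^-27) = 1180 m/s.
K = ½mv² = 0.5·(5.01×10^-27)·(1180)² = 3.50×10^-21 J = 0.0219 eV.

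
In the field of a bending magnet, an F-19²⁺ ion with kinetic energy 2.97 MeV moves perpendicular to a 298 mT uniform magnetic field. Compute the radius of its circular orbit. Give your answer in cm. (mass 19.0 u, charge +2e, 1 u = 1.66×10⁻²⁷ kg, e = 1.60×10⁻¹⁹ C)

Convert the energy: K = 2.97 MeV = 4.75×10^-13 J.
v = √(2K/m) = √(2·4.75×10^-13/3.15×10^-26) = 5.49×10^6 m/s.
r = mv/(qB) = (3.15×10^-26)(5.49×10^6) / [(2×1.60×10^-19)(0.298)] = 1.82 m.

r ≈ 182 cm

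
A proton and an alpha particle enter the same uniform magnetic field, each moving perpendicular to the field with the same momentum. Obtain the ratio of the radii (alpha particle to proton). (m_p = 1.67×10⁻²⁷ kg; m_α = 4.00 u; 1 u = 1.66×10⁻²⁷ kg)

ratio ≈ 0.500

r = p/(qB) ⇒ at equal p, r ∝ 1/q.
r_{alpha particle}/r_{proton} = 0.500.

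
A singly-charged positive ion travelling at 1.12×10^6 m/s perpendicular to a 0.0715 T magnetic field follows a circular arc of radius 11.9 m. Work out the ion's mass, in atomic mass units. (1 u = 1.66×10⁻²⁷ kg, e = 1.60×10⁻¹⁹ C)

m ≈ 73.2 u

qvB = mv²/r ⇒ m = qBr/v.
m = (1×1.60×10^-19)(0.0715)(11.9) / (1.12×10^6) = 1.22×10^-25 kg = 73.2 u.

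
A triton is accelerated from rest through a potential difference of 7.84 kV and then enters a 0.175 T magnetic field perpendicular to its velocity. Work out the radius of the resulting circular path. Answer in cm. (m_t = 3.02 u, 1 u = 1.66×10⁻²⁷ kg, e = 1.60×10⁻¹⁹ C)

r ≈ 12.7 cm

The kinetic energy gained is K = qV = (1×1.60×10^-19)(7840) = 1.25×10^-15 J.
v = √(2K/m) = 7.07×10^5 m/s.
r = mv/(qB) = (5.01×10^-27)(7.07×10^5) / [(1×1.60×10^-19)(0.175)] = 0.127 m.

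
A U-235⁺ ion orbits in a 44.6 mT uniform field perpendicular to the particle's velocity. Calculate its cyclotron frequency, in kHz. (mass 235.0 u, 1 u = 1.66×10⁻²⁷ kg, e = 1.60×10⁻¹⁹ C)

f ≈ 2.91 kHz

f = qB/(2πm) = (1×1.60×10^-19)(0.0446) / [2π(3.90×10^-25)] = 2910 Hz.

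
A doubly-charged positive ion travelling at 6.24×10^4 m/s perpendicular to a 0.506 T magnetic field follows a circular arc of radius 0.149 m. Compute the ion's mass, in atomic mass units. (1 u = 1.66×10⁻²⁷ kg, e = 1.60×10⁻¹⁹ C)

m ≈ 233 u

qvB = mv²/r ⇒ m = qBr/v.
m = (2×1.60×10^-19)(0.506)(0.149) / (6.24×10^4) = 3.87×10^-25 kg = 233 u.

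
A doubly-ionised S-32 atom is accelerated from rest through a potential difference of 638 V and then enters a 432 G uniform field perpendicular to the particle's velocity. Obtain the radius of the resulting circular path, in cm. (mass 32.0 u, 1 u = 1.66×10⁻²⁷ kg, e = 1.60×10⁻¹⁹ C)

The kinetic energy gained is K = qV = (2×1.60×10^-19)(638) = 2.04×10^-16 J.
v = √(2K/m) = 8.77×10^4 m/s.
r = mv/(qB) = (5.31×10^-26)(8.77×10^4) / [(2×1.60×10^-19)(0.0432)] = 0.337 m.

r ≈ 33.7 cm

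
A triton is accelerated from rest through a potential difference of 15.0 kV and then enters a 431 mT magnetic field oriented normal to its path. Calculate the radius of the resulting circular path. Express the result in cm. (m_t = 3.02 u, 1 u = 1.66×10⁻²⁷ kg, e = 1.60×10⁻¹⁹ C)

The kinetic energy gained is K = qV = (1×1.60×10^-19)(1.50×10^4) = 2.40×10^-15 J.
v = √(2K/m) = 9.79×10^5 m/s.
r = mv/(qB) = (5.01×10^-27)(9.79×10^5) / [(1×1.60×10^-19)(0.431)] = 0.0711 m.

r ≈ 7.11 cm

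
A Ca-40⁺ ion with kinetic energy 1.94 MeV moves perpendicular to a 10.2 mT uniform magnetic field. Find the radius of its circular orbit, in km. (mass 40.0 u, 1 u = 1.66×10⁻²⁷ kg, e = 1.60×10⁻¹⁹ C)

Convert the energy: K = 1.94 MeV = 3.10×10^-13 J.
v = √(2K/m) = √(2·3.10×10^-13/6.64×10^-26) = 3.06×10^6 m/s.
r = mv/(qB) = (6.64×10^-26)(3.06×10^6) / [(1×1.60×10^-19)(0.0102)] = 124 m.

r ≈ 0.124 km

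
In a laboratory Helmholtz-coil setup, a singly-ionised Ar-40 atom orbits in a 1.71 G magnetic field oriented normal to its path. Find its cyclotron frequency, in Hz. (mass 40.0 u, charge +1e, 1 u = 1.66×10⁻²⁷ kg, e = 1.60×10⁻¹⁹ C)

f = qB/(2πm) = (1×1.60×10^-19)(1.71×10^-4) / [2π(6.64×10^-26)] = 65.6 Hz.

f ≈ 65.6 Hz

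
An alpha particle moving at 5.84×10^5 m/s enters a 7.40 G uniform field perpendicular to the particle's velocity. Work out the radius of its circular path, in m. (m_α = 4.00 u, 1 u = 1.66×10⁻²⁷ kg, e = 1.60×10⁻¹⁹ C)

r ≈ 16.4 m

The magnetic force provides the centripetal force: qvB = mv²/r, so r = mv/(qB).
r = (6.64×10^-27 kg)(5.84×10^5 m/s) / [(2×1.60×10^-19 C)(7.40×10^-4 T)] = 16.4 m.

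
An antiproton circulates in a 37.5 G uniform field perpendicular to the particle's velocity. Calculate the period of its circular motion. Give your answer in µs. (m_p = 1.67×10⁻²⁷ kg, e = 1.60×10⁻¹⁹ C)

The cyclotron period is independent of speed: T = 2πm/(qB).
T = 2π(1.67×10^-27) / [(1×1.60×10^-19)(3.75×10^-3)] = 1.75×10^-5 s.

T ≈ 17.5 µs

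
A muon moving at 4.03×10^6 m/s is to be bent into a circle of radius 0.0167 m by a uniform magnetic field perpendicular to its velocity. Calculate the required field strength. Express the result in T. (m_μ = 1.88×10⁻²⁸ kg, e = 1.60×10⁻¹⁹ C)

B ≈ 0.284 T

qvB = mv²/r gives B = mv/(qr).
B = (1.88×10^-28)(4.03×10^6) / [(1×1.60×10^-19)(0.0167)] = 0.284 T.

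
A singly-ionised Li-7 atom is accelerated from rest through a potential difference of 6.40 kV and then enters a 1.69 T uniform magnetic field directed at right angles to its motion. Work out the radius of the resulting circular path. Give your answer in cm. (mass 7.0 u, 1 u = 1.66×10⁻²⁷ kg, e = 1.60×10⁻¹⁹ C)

The kinetic energy gained is K = qV = (1×1.60×10^-19)(6400) = 1.02×10^-15 J.
v = √(2K/m) = 4.20×10^5 m/s.
r = mv/(qB) = (1.16×10^-26)(4.20×10^5) / [(1×1.60×10^-19)(1.69)] = 0.0180 m.

r ≈ 1.80 cm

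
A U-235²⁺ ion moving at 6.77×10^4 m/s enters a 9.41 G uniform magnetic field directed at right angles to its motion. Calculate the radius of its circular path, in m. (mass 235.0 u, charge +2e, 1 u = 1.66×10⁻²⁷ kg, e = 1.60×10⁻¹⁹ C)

r ≈ 87.7 m

The magnetic force provides the centripetal force: qvB = mv²/r, so r = mv/(qB).
r = (3.90×10^-25 kg)(6.77×10^4 m/s) / [(2×1.60×10^-19 C)(9.41×10^-4 T)] = 87.7 m.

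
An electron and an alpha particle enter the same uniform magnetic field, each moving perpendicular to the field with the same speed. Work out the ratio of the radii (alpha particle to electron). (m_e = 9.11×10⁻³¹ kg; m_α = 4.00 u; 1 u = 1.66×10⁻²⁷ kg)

ratio ≈ 3640

r = mv/(qB) ⇒ at equal v, r ∝ m/q.
r_{alpha particle}/r_{electron} = 3640.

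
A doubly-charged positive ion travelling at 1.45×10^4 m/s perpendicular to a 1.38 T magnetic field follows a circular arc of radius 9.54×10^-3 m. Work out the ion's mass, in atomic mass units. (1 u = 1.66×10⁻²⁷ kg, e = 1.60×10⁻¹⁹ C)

m ≈ 175 u

qvB = mv²/r ⇒ m = qBr/v.
m = (2×1.60×10^-19)(1.38)(9.54×10^-3) / (1.45×10^4) = 2.91×10^-25 kg = 175 u.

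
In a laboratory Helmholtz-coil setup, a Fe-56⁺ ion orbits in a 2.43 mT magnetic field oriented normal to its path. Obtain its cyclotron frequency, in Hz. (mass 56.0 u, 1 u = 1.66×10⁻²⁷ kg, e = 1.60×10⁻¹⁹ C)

f = qB/(2πm) = (1×1.60×10^-19)(2.43×10^-3) / [2π(9.30×10^-26)] = 666 Hz.

f ≈ 666 Hz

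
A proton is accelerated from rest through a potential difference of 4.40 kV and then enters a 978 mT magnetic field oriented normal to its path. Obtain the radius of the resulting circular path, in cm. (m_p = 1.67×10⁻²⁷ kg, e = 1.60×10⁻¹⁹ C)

The kinetic energy gained is K = qV = (1×1.60×10^-19)(4400) = 7.04×10^-16 J.
v = √(2K/m) = 9.18×10^5 m/s.
r = mv/(qB) = (1.67×10^-27)(9.18×10^5) / [(1×1.60×10^-19)(0.978)] = 9.80×10^-3 m.

r ≈ 0.980 cm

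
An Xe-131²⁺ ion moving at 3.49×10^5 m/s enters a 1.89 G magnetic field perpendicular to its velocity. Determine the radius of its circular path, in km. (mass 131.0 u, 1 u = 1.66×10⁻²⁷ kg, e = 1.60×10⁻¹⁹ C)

r ≈ 1.25 km

The magnetic force provides the centripetal force: qvB = mv²/r, so r = mv/(qB).
r = (2.17×10^-25 kg)(3.49×10^5 m/s) / [(2×1.60×10^-19 C)(1.89×10^-4 T)] = 1250 m.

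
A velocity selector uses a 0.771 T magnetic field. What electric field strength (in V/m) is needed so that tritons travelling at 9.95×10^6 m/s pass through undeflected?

qE = qvB ⇒ E = vB = (9.95×10^6)(0.771) = 7.67×10^6 V/m.

E ≈ 7.67×10^6 V/m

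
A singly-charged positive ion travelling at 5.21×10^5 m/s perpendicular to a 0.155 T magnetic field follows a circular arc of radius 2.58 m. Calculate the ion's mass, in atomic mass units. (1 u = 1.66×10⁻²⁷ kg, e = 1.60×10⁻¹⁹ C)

m ≈ 74.0 u

qvB = mv²/r ⇒ m = qBr/v.
m = (1×1.60×10^-19)(0.155)(2.58) / (5.21×10^5) = 1.23×10^-25 kg = 74.0 u.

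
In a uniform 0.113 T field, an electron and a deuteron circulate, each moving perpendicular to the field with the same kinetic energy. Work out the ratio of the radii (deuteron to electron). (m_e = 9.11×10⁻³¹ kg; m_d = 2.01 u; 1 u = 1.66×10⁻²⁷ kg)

r = √(2mK)/(qB) ⇒ at equal K, r ∝ √m/q.
r_{deuteron}/r_{electron} = 60.5.

ratio ≈ 60.5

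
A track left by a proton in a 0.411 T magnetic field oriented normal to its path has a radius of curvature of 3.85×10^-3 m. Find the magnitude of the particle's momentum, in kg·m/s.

Since qvB = mv²/r, the momentum p = mv = qBr.
p = (1×1.60×10^-19)(0.411)(3.85×10^-3) = 2.53×10^-22 kg·m/s.

p ≈ 2.53×10^-22 kg·m/s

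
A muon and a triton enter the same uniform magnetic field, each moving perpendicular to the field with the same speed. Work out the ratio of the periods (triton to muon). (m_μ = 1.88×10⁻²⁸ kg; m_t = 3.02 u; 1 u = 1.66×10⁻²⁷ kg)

T = 2πm/(qB) is independent of speed, so T₂/T₁ = (m₂/q₂)/(m₁/q₁).
T_{triton}/T_{muon} = (5.01×10^-27/1e) / (1.88×10^-28/1e) = 26.7.

ratio ≈ 26.7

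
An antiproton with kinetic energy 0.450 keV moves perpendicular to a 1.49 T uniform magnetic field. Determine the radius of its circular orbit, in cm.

Convert the energy: K = 0.450 keV = 7.20×10^-17 J.
v = √(2K/m) = √(2·7.20×10^-17/1.67×10^-27) = 2.94×10^5 m/s.
r = mv/(qB) = (1.67×10^-27)(2.94×10^5) / [(1×1.60×10^-19)(1.49)] = 2.06×10^-3 m.

r ≈ 0.206 cm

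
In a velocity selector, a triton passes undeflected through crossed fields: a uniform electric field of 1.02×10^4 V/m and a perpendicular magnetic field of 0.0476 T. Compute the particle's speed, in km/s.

For zero net force, qE = qvB, so v = E/B.
v = (1.02×10^4) / (0.0476) = 2.14×10^5 m/s.

v ≈ 214 km/s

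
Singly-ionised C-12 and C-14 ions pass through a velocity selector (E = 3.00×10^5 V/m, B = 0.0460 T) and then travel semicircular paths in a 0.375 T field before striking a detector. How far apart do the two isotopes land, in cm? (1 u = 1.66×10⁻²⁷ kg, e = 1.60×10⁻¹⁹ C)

Both emerge at v = E/B₁ = 6.52×10^6 m/s.
r = mv/(qB₂), so r₁ = 2.165 m and r₂ = 2.526 m, giving Δr = 0.361 m.
After a semicircle each ion lands a diameter 2r from the entry slit, so the separation is 2Δr = 0.722 m.

Δd ≈ 72.2 cm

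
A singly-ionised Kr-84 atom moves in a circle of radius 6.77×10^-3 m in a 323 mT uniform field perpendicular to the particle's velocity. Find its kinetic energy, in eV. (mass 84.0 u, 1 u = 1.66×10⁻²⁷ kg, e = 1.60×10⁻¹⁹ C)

K ≈ 2.74 eV

v = qBr/m = (1×1.60×10^-19)(0.323)(6.77×10^-3) / (1.39×10^-25) = 2510 m/s.
K = ½mv² = 0.5·(1.39×10^-25)·(2510)² = 4.39×10^-19 J = 2.74 eV.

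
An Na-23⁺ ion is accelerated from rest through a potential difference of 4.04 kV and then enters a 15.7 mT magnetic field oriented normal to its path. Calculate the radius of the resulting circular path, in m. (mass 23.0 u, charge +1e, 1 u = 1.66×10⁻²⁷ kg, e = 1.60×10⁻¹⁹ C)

The kinetic energy gained is K = qV = (1×1.60×10^-19)(4040) = 6.46×10^-16 J.
v = √(2K/m) = 1.84×10^5 m/s.
r = mv/(qB) = (3.82×10^-26)(1.84×10^5) / [(1×1.60×10^-19)(0.0157)] = 2.80 m.

r ≈ 2.80 m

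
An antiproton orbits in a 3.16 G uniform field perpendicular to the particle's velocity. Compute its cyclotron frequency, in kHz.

f = qB/(2πm) = (1×1.60×10^-19)(3.16×10^-4) / [2π(1.67×10^-27)] = 4820 Hz.

f ≈ 4.82 kHz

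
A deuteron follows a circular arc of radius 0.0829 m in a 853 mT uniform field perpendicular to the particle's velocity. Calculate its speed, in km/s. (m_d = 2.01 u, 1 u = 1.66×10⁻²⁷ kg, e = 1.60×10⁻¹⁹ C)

From qvB = mv²/r, v = qBr/m.
v = (1×1.60×10^-19)(0.853)(0.0829) / (3.34×10^-27) = 3.39×10^6 m/s.

v ≈ 3390 km/s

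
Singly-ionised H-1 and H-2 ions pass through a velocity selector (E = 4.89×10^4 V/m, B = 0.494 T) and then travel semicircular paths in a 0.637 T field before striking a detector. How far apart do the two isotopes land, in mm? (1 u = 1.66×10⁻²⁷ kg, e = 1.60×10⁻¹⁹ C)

Δd ≈ 3.22 mm

Both emerge at v = E/B₁ = 9.90×10^4 m/s.
r = mv/(qB₂), so r₁ = 1.61×10^-3 m and r₂ = 3.22×10^-3 m, giving Δr = 1.61×10^-3 m.
After a semicircle each ion lands a diameter 2r from the entry slit, so the separation is 2Δr = 3.22×10^-3 m.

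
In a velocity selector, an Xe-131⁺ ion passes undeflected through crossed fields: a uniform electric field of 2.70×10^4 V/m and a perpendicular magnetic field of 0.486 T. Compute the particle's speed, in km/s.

v ≈ 55.6 km/s

For zero net force, qE = qvB, so v = E/B.
v = (2.70×10^4) / (0.486) = 5.56×10^4 m/s.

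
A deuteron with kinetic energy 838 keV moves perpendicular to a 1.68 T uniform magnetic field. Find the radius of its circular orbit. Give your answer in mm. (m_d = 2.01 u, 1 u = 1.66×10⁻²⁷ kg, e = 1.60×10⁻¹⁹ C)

Convert the energy: K = 838 keV = 1.34×10^-13 J.
v = √(2K/m) = √(2·1.34×10^-13/3.34×10^-27) = 8.96×10^6 m/s.
r = mv/(qB) = (3.34×10^-27)(8.96×10^6) / [(1×1.60×10^-19)(1.68)] = 0.111 m.

r ≈ 111 mm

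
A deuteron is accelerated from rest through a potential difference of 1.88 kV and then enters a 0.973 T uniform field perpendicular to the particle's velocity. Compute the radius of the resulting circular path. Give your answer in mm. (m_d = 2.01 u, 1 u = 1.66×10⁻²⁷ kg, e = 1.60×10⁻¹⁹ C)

The kinetic energy gained is K = qV = (1×1.60×10^-19)(1880) = 3.01×10^-16 J.
v = √(2K/m) = 4.25×10^5 m/s.
r = mv/(qB) = (3.34×10^-27)(4.25×10^5) / [(1×1.60×10^-19)(0.973)] = 9.10×10^-3 m.

r ≈ 9.10 mm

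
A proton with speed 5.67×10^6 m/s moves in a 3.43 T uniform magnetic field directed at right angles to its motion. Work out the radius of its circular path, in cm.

r ≈ 1.73 cm

The magnetic force provides the centripetal force: qvB = mv²/r, so r = mv/(qB).
r = (1.67×10^-27 kg)(5.67×10^6 m/s) / [(1×1.60×10^-19 C)(3.43 T)] = 0.0173 m.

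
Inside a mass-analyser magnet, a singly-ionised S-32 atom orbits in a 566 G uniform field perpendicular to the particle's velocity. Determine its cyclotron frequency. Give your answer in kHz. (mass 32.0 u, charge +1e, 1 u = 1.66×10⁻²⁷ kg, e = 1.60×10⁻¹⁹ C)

f ≈ 27.1 kHz

f = qB/(2πm) = (1×1.60×10^-19)(0.0566) / [2π(5.31×10^-26)] = 2.71×10^4 Hz.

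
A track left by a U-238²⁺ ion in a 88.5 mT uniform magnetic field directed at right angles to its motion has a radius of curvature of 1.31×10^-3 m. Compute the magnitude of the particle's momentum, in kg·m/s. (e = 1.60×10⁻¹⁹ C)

Since qvB = mv²/r, the momentum p = mv = qBr.
p = (2×1.60×10^-19)(0.0885)(1.31×10^-3) = 3.71×10^-23 kg·m/s.

p ≈ 3.71×10^-23 kg·m/s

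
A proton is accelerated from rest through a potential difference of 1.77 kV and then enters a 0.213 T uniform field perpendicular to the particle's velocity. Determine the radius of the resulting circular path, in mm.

r ≈ 28.5 mm

The kinetic energy gained is K = qV = (1×1.60×10^-19)(1770) = 2.83×10^-16 J.
v = √(2K/m) = 5.82×10^5 m/s.
r = mv/(qB) = (1.67×10^-27)(5.82×10^5) / [(1×1.60×10^-19)(0.213)] = 0.0285 m.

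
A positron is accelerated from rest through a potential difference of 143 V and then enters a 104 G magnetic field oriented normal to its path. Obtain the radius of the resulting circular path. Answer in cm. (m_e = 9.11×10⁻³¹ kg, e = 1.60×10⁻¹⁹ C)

r ≈ 0.388 cm

The kinetic energy gained is K = qV = (1×1.60×10^-19)(143) = 2.29×10^-17 J.
v = √(2K/m) = 7.09×10^6 m/s.
r = mv/(qB) = (9.11×10^-31)(7.09×10^6) / [(1×1.60×10^-19)(0.0104)] = 3.88×10^-3 m.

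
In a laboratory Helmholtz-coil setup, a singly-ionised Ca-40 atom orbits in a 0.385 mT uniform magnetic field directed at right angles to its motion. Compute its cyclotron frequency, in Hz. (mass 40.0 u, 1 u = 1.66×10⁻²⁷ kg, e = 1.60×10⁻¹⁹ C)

f ≈ 148 Hz

f = qB/(2πm) = (1×1.60×10^-19)(3.85×10^-4) / [2π(6.64×10^-26)] = 148 Hz.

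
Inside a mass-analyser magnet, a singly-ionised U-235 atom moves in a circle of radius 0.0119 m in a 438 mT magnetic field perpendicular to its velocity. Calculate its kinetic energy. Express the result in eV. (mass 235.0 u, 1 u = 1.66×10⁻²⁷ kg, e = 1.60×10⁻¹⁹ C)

v = qBr/m = (1×1.60×10^-19)(0.438)(0.0119) / (3.90×10^-25) = 2140 m/s.
K = ½mv² = 0.5·(3.90×10^-25)·(2140)² = 8.91×10^-19 J = 5.57 eV.

K ≈ 5.57 eV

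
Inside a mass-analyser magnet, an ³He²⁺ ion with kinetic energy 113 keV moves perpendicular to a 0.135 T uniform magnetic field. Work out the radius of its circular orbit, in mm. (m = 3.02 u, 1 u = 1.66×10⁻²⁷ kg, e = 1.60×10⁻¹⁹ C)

r ≈ 312 mm

Convert the energy: K = 113 keV = 1.81×10^-14 J.
v = √(2K/m) = √(2·1.81×10^-14/5.01×10^-27) = 2.69×10^6 m/s.
r = mv/(qB) = (5.01×10^-27)(2.69×10^6) / [(2×1.60×10^-19)(0.135)] = 0.312 m.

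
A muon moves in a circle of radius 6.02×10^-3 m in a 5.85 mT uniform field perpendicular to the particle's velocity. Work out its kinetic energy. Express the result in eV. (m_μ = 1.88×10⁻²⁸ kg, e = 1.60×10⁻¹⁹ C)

v = qBr/m = (1×1.60×10^-19)(5.85×10^-3)(6.02×10^-3) / (1.88×10^-28) = 3.00×10^4 m/s.
K = ½mv² = 0.5·(1.88×10^-28)·(3.00×10^4)² = 8.44×10^-20 J = 0.528 eV.

K ≈ 0.528 eV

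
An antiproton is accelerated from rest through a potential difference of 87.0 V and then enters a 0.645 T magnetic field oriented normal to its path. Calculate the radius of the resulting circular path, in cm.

The kinetic energy gained is K = qV = (1×1.60×10^-19)(87.0) = 1.39×10^-17 J.
v = √(2K/m) = 1.29×10^5 m/s.
r = mv/(qB) = (1.67×10^-27)(1.29×10^5) / [(1×1.60×10^-19)(0.645)] = 2.09×10^-3 m.

r ≈ 0.209 cm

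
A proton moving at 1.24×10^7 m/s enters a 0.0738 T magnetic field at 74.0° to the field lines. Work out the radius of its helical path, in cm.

r ≈ 169 cm

Only the perpendicular component v⊥ = v sin74.0° = 1.19×10^7 m/s is bent by the field.
r = m v⊥ /(qB) = (1.67×10^-27)(1.19×10^7) / [(1×1.60×10^-19)(0.0738)] = 1.69 m.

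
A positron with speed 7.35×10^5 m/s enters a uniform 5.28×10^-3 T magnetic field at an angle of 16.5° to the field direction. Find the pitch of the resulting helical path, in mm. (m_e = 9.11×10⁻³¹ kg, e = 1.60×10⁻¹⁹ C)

The velocity component along B is v∥ = v cos16.5° = 7.05×10^5 m/s.
The cyclotron period T = 2πm/(qB) = 6.78×10^-9 s is set by m, q, B alone.
Pitch = v∥·T = (7.05×10^5)(6.78×10^-9) = 4.77×10^-3 m.

pitch ≈ 4.77 mm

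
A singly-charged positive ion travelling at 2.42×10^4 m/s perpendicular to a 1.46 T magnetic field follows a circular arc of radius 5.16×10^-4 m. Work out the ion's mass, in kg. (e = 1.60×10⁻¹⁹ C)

qvB = mv²/r ⇒ m = qBr/v.
m = (1×1.60×10^-19)(1.46)(5.16×10^-4) / (2.42×10^4) = 4.98×10^-27 kg.

m ≈ 4.98×10^-27 kg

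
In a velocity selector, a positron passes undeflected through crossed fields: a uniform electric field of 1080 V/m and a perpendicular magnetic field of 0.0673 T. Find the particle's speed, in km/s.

v ≈ 16.0 km/s

For zero net force, qE = qvB, so v = E/B.
v = (1080) / (0.0673) = 1.60×10^4 m/s.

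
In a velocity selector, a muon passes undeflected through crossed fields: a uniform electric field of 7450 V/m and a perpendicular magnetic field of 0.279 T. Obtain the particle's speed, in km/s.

v ≈ 26.7 km/s

For zero net force, qE = qvB, so v = E/B.
v = (7450) / (0.279) = 2.67×10^4 m/s.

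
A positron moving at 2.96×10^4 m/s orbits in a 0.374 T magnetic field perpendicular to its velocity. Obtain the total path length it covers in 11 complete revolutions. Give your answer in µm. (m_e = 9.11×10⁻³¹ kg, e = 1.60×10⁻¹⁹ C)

r = mv/(qB) = 4.51×10^-7 m, so one revolution covers 2πr = 2.83×10^-6 m.
In 11 revolutions: L = 11·2πr = 3.11×10^-5 m.

L ≈ 31.1 µm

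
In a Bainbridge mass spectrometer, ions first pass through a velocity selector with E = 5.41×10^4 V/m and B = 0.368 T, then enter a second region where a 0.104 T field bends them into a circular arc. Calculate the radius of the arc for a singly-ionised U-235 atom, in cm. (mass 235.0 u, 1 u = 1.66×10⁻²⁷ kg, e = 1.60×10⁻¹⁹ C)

r ≈ 345 cm

The selector passes v = E/B = 5.41×10^4/0.368 = 1.47×10^5 m/s.
In the deflection region, r = mv/(qB₂) = (3.90×10^-25)(1.47×10^5) / [(1×1.60×10^-19)(0.104)] = 3.45 m.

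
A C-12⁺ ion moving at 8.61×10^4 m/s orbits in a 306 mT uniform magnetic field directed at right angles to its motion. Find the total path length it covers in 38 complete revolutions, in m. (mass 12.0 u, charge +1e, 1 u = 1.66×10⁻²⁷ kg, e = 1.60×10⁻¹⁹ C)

r = mv/(qB) = 0.0350 m, so one revolution covers 2πr = 0.220 m.
In 38 revolutions: L = 38·2πr = 8.36 m.

L ≈ 8.36 m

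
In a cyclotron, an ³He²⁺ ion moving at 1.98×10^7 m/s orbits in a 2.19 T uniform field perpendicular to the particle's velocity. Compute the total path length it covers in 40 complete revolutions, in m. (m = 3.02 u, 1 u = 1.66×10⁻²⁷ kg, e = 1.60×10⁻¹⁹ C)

r = mv/(qB) = 0.142 m, so one revolution covers 2πr = 0.890 m.
In 40 revolutions: L = 40·2πr = 35.6 m.

L ≈ 35.6 m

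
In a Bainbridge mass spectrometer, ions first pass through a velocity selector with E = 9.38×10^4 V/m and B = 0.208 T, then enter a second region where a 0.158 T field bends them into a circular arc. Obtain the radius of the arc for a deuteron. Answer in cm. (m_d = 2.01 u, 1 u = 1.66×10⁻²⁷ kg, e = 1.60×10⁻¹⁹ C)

The selector passes v = E/B = 9.38×10^4/0.208 = 4.51×10^5 m/s.
In the deflection region, r = mv/(qB₂) = (3.34×10^-27)(4.51×10^5) / [(1×1.60×10^-19)(0.158)] = 0.0595 m.

r ≈ 5.95 cm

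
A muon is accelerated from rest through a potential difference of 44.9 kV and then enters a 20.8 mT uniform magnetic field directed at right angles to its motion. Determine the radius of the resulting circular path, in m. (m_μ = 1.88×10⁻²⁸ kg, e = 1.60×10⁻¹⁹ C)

r ≈ 0.494 m

The kinetic energy gained is K = qV = (1×1.60×10^-19)(4.49×10^4) = 7.18×10^-15 J.
v = √(2K/m) = 8.74×10^6 m/s.
r = mv/(qB) = (1.88×10^-28)(8.74×10^6) / [(1×1.60×10^-19)(0.0208)] = 0.494 m.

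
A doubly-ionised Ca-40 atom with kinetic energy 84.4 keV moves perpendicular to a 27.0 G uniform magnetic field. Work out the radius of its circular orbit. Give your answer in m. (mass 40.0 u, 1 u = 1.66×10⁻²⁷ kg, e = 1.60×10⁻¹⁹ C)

Convert the energy: K = 84.4 keV = 1.35×10^-14 J.
v = √(2K/m) = √(2·1.35×10^-14/6.64×10^-26) = 6.38×10^5 m/s.
r = mv/(qB) = (6.64×10^-26)(6.38×10^5) / [(2×1.60×10^-19)(2.70×10^-3)] = 49.0 m.

r ≈ 49.0 m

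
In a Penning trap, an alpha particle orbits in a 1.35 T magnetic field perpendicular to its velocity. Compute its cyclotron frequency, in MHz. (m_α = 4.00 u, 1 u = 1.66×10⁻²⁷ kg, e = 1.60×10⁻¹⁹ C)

f = qB/(2πm) = (2×1.60×10^-19)(1.35) / [2π(6.64×10^-27)] = 1.04×10^7 Hz.

f ≈ 10.4 MHz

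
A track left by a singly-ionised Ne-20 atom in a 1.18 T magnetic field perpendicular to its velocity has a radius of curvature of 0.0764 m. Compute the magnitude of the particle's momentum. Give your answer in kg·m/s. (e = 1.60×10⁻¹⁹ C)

Since qvB = mv²/r, the momentum p = mv = qBr.
p = (1×1.60×10^-19)(1.18)(0.0764) = 1.44×10^-20 kg·m/s.

p ≈ 1.44×10^-20 kg·m/s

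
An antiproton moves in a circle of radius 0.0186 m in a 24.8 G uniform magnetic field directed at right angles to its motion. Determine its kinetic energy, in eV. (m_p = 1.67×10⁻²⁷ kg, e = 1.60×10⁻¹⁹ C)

K ≈ 0.102 eV

v = qBr/m = (1×1.60×10^-19)(2.48×10^-3)(0.0186) / (1.67×10^-27) = 4420 m/s.
K = ½mv² = 0.5·(1.67×10^-27)·(4420)² = 1.63×10^-20 J = 0.102 eV.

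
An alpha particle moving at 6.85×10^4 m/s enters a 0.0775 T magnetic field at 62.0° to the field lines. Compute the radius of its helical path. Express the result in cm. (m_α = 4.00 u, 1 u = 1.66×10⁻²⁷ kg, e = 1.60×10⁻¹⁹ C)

r ≈ 1.62 cm

Only the perpendicular component v⊥ = v sin62.0° = 6.05×10^4 m/s is bent by the field.
r = m v⊥ /(qB) = (6.64×10^-27)(6.05×10^4) / [(2×1.60×10^-19)(0.0775)] = 0.0162 m.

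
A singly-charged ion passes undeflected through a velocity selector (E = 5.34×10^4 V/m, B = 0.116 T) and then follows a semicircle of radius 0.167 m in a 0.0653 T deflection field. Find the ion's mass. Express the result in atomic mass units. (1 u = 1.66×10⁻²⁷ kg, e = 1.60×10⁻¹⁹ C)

v = E/B₁ = 4.60×10^5 m/s.
From r = mv/(qB₂), m = qB₂r/v = (1×1.60×10^-19)(0.0653)(0.167) / (4.60×10^5) = 3.79×10^-27 kg.
In atomic mass units: m = 3.79×10^-27 / 1.66×10^-27 = 2.28 u.

m ≈ 2.28 u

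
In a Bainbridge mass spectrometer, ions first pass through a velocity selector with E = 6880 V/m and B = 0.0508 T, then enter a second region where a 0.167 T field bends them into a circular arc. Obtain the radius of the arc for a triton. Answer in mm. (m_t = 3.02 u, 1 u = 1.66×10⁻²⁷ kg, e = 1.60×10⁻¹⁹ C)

r ≈ 25.4 mm

The selector passes v = E/B = 6880/0.0508 = 1.35×10^5 m/s.
In the deflection region, r = mv/(qB₂) = (5.01×10^-27)(1.35×10^5) / [(1×1.60×10^-19)(0.167)] = 0.0254 m.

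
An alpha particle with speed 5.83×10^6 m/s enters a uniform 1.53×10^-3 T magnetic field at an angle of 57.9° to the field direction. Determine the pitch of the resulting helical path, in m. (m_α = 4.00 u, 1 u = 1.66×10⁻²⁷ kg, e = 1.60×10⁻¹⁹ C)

The velocity component along B is v∥ = v cos57.9° = 3.10×10^6 m/s.
The cyclotron period T = 2πm/(qB) = 8.52×10^-5 s is set by m, q, B alone.
Pitch = v∥·T = (3.10×10^6)(8.52×10^-5) = 264 m.

pitch ≈ 264 m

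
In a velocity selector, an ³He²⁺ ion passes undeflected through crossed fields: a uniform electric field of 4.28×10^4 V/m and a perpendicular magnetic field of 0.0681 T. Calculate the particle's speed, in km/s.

v ≈ 628 km/s

For zero net force, qE = qvB, so v = E/B.
v = (4.28×10^4) / (0.0681) = 6.28×10^5 m/s.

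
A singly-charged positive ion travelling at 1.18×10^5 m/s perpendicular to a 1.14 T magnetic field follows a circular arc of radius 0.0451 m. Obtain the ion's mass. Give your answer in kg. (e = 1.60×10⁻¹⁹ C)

m ≈ 6.97×10^-26 kg

qvB = mv²/r ⇒ m = qBr/v.
m = (1×1.60×10^-19)(1.14)(0.0451) / (1.18×10^5) = 6.97×10^-26 kg.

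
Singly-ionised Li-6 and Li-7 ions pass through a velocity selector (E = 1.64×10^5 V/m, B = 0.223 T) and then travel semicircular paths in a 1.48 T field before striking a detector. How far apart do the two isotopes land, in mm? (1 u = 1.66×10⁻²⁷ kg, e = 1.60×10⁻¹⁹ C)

Δd ≈ 10.3 mm

Both emerge at v = E/B₁ = 7.35×10^5 m/s.
r = mv/(qB₂), so r₁ = 0.03093 m and r₂ = 0.03609 m, giving Δr = 5.16×10^-3 m.
After a semicircle each ion lands a diameter 2r from the entry slit, so the separation is 2Δr = 0.0103 m.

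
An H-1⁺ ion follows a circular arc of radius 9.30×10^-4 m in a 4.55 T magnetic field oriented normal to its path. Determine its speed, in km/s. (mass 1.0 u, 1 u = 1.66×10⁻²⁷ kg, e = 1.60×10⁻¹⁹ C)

From qvB = mv²/r, v = qBr/m.
v = (1×1.60×10^-19)(4.55)(9.30×10^-4) / (1.66×10^-27) = 4.08×10^5 m/s.

v ≈ 408 km/s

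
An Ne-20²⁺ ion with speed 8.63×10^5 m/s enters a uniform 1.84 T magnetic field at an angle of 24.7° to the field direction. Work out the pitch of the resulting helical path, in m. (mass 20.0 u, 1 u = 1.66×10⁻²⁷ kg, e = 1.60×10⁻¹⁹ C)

pitch ≈ 0.278 m

The velocity component along B is v∥ = v cos24.7° = 7.84×10^5 m/s.
The cyclotron period T = 2πm/(qB) = 3.54×10^-7 s is set by m, q, B alone.
Pitch = v∥·T = (7.84×10^5)(3.54×10^-7) = 0.278 m.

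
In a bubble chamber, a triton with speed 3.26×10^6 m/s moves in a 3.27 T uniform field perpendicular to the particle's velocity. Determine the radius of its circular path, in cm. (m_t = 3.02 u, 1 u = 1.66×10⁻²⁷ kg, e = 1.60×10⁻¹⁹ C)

r ≈ 3.12 cm

The magnetic force provides the centripetal force: qvB = mv²/r, so r = mv/(qB).
r = (5.01×10^-27 kg)(3.26×10^6 m/s) / [(1×1.60×10^-19 C)(3.27 T)] = 0.0312 m.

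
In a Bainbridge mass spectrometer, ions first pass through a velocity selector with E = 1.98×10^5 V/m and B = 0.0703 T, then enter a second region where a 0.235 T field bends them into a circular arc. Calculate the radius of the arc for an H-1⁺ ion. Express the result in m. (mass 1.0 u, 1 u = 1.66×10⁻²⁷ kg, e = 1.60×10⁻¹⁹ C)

r ≈ 0.124 m

The selector passes v = E/B = 1.98×10^5/0.0703 = 2.82×10^6 m/s.
In the deflection region, r = mv/(qB₂) = (1.66×10^-27)(2.82×10^6) / [(1×1.60×10^-19)(0.235)] = 0.124 m.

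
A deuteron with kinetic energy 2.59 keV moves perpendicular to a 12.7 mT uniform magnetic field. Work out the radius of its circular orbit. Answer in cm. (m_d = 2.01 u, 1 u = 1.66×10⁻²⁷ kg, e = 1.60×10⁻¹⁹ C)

Convert the energy: K = 2.59 keV = 4.14×10^-16 J.
v = √(2K/m) = √(2·4.14×10^-16/3.34×10^-27) = 4.98×10^5 m/s.
r = mv/(qB) = (3.34×10^-27)(4.98×10^5) / [(1×1.60×10^-19)(0.0127)] = 0.818 m.

r ≈ 81.8 cm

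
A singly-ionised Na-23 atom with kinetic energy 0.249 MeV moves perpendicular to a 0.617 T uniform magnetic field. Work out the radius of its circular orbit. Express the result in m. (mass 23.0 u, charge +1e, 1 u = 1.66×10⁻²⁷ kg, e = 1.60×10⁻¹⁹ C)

r ≈ 0.559 m

Convert the energy: K = 0.249 MeV = 3.98×10^-14 J.
v = √(2K/m) = √(2·3.98×10^-14/3.82×10^-26) = 1.44×10^6 m/s.
r = mv/(qB) = (3.82×10^-26)(1.44×10^6) / [(1×1.60×10^-19)(0.617)] = 0.559 m.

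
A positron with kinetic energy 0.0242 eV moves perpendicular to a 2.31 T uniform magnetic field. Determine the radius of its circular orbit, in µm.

r ≈ 0.227 µm

Convert the energy: K = 0.0242 eV = 3.87×10^-21 J.
v = √(2K/m) = √(2·3.87×10^-21/9.11×10^-31) = 9.22×10^4 m/s.
r = mv/(qB) = (9.11×10^-31)(9.22×10^4) / [(1×1.60×10^-19)(2.31)] = 2.27×10^-7 m.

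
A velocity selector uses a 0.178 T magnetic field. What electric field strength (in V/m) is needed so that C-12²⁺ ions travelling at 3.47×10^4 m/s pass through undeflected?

E ≈ 6180 V/m

qE = qvB ⇒ E = vB = (3.47×10^4)(0.178) = 6180 V/m.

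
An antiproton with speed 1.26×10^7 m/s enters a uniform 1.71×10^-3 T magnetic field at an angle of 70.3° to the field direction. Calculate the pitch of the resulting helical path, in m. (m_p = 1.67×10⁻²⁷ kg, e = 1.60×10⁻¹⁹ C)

The velocity component along B is v∥ = v cos70.3° = 4.25×10^6 m/s.
The cyclotron period T = 2πm/(qB) = 3.84×10^-5 s is set by m, q, B alone.
Pitch = v∥·T = (4.25×10^6)(3.84×10^-5) = 163 m.

pitch ≈ 163 m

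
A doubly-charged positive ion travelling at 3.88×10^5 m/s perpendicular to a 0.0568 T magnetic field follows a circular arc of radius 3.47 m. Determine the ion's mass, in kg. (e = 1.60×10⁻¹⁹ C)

m ≈ 1.63×10^-25 kg

qvB = mv²/r ⇒ m = qBr/v.
m = (2×1.60×10^-19)(0.0568)(3.47) / (3.88×10^5) = 1.63×10^-25 kg.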